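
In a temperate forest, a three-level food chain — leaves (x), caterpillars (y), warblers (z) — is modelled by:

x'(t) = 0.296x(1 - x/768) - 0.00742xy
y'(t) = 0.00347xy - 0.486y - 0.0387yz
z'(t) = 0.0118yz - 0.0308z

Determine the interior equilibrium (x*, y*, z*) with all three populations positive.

x* ≈ 718, y* ≈ 2.61, z* ≈ 51.8

From dz/dt = 0: 0.0118y* = 0.0308, so y* = 2.61.
From dx/dt = 0: 0.296(1 - x*/768) = 0.00742·2.61, giving x* = 768·(1 - 0.0654) = 718.
From dy/dt = 0: 0.00347·718 - 0.486 = 0.0387z*, so z* = 2/0.0387 = 51.8.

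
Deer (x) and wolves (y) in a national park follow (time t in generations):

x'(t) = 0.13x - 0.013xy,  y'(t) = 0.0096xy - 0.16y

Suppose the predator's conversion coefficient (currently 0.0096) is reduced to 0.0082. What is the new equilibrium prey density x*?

x* ≈ 19.5

At the interior fixed point, setting dy/dt = 0 with y > 0 fixes x* = (predator death rate)/(xy coefficient) — independent of the other coefficients.
With the change, x* = 0.16/0.0082 = 19.5; it rises from 16.7.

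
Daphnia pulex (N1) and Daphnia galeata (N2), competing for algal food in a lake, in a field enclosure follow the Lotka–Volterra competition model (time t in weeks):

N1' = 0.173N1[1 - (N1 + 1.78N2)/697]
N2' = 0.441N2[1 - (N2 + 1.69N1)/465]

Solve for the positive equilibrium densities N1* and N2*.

Setting both brackets to zero gives the nullclines N1 + 1.78N2 = 697 and 1.69N1 + N2 = 465.
Substituting N2 = 465 - 1.69N1 into the first: N1(1 - 1.78·1.69) = 697 - 1.78·465.
So N1* = -131/-2.01 = 65.1, and then N2* = 465 - 1.69·65.1 = 355.

N1* ≈ 65.1, N2* ≈ 355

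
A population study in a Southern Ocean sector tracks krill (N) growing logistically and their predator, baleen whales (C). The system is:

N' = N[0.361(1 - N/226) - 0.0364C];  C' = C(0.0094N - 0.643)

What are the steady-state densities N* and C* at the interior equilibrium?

N* ≈ 68.4, C* ≈ 6.92

From dC/dt = 0 with C > 0: 0.0094N* = 0.643, so N* = 68.4.
Substitute into dN/dt = 0: 0.361(1 - 68.4/226) = 0.0364C*.
The bracket is 0.697, giving C* = 0.252/0.0364 = 6.92.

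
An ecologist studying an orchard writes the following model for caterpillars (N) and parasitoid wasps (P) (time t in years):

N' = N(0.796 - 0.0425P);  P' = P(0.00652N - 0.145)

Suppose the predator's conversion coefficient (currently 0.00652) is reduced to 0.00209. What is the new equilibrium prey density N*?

At the interior fixed point, setting dP/dt = 0 with P > 0 fixes N* = (predator death rate)/(NP coefficient) — independent of the other coefficients.
With the change, N* = 0.145/0.00209 = 69.4; it rises from 22.2.

N* ≈ 69.4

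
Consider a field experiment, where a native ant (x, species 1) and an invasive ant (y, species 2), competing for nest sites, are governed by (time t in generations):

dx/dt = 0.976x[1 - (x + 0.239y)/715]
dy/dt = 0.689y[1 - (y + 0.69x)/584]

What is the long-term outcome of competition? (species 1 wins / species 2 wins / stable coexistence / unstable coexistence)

Compare the nullcline intercepts: K1/α12 = 715/0.239 = 2990 > K2 = 584; K2/α21 = 584/0.69 = 846 > K1 = 715.
Since both inequalities hold, each species can invade when rare, so the interior equilibrium is stable.

stable coexistence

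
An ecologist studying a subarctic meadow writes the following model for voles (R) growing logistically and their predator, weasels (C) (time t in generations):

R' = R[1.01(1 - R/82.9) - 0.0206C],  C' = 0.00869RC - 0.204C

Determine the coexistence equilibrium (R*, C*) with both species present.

R* ≈ 23.5, C* ≈ 35.1

From dC/dt = 0 with C > 0: 0.00869R* = 0.204, so R* = 23.5.
Substitute into dR/dt = 0: 1.01(1 - 23.5/82.9) = 0.0206C*.
The bracket is 0.717, giving C* = 0.724/0.0206 = 35.1.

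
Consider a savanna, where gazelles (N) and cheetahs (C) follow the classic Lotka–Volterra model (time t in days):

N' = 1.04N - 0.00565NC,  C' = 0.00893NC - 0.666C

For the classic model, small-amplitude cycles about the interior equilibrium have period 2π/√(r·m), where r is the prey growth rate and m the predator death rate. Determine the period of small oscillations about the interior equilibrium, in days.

T ≈ 7.55 days

Here r = 1.04 and m = 0.666, so r·m = 0.693.
ω = √0.693 = 0.832 per day, hence T = 2π/ω ≈ 7.55 days.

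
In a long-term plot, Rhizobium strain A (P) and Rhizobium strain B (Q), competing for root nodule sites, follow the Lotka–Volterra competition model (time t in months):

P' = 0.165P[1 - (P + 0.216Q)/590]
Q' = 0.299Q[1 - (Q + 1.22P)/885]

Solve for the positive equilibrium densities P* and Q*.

P* ≈ 542, Q* ≈ 224

Setting both brackets to zero gives the nullclines P + 0.216Q = 590 and 1.22P + Q = 885.
Substituting Q = 885 - 1.22P into the first: P(1 - 0.216·1.22) = 590 - 0.216·885.
So P* = 399/0.736 = 542, and then Q* = 885 - 1.22·542 = 224.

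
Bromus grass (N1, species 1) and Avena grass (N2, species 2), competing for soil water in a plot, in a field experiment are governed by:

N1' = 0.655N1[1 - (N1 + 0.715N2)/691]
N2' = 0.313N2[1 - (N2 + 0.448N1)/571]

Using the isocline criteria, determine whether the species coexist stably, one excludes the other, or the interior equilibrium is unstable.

stable coexistence

Compare the nullcline intercepts: K1/α12 = 691/0.715 = 966 > K2 = 571; K2/α21 = 571/0.448 = 1270 > K1 = 691.
Since both inequalities hold, each species can invade when rare, so the interior equilibrium is stable.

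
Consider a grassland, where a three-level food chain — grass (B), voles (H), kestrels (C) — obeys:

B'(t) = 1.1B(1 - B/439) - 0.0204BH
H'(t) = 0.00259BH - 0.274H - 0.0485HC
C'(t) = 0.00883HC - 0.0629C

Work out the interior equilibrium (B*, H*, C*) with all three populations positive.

B* ≈ 381, H* ≈ 7.12, C* ≈ 14.7

From dC/dt = 0: 0.00883H* = 0.0629, so H* = 7.12.
From dB/dt = 0: 1.1(1 - B*/439) = 0.0204·7.12, giving B* = 439·(1 - 0.132) = 381.
From dH/dt = 0: 0.00259·381 - 0.274 = 0.0485C*, so C* = 0.713/0.0485 = 14.7.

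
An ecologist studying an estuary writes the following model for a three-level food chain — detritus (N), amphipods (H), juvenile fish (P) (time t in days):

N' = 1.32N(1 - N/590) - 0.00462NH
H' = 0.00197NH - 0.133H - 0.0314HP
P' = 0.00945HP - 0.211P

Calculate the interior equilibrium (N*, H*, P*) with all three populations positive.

N* ≈ 544, H* ≈ 22.3, P* ≈ 29.9

From dP/dt = 0: 0.00945H* = 0.211, so H* = 22.3.
From dN/dt = 0: 1.32(1 - N*/590) = 0.00462·22.3, giving N* = 590·(1 - 0.0781) = 544.
From dH/dt = 0: 0.00197·544 - 0.133 = 0.0314P*, so P* = 0.938/0.0314 = 29.9.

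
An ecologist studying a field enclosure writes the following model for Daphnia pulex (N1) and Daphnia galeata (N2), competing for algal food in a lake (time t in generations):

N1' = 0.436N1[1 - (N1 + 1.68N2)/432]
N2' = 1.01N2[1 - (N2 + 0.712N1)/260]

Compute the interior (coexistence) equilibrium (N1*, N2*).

N1* ≈ 24.5, N2* ≈ 243

Setting both brackets to zero gives the nullclines N1 + 1.68N2 = 432 and 0.712N1 + N2 = 260.
Substituting N2 = 260 - 0.712N1 into the first: N1(1 - 1.68·0.712) = 432 - 1.68·260.
So N1* = -4.8/-0.196 = 24.5, and then N2* = 260 - 0.712·24.5 = 243.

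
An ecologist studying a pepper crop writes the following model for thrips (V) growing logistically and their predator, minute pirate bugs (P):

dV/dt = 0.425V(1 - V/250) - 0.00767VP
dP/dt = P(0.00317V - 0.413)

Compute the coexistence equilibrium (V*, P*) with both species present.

V* ≈ 130, P* ≈ 26.5

From dP/dt = 0 with P > 0: 0.00317V* = 0.413, so V* = 130.
Substitute into dV/dt = 0: 0.425(1 - 130/250) = 0.00767P*.
The bracket is 0.479, giving P* = 0.204/0.00767 = 26.5.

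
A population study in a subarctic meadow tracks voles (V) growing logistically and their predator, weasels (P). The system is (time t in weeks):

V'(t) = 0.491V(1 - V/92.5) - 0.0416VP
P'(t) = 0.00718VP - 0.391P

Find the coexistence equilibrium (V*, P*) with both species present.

From dP/dt = 0 with P > 0: 0.00718V* = 0.391, so V* = 54.5.
Substitute into dV/dt = 0: 0.491(1 - 54.5/92.5) = 0.0416P*.
The bracket is 0.411, giving P* = 0.202/0.0416 = 4.85.

V* ≈ 54.5, P* ≈ 4.85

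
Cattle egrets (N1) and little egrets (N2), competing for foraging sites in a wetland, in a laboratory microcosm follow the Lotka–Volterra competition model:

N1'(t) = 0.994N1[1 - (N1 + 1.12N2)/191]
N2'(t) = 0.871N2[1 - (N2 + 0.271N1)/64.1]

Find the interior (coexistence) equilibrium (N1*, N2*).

N1* ≈ 171, N2* ≈ 17.7

Setting both brackets to zero gives the nullclines N1 + 1.12N2 = 191 and 0.271N1 + N2 = 64.1.
Substituting N2 = 64.1 - 0.271N1 into the first: N1(1 - 1.12·0.271) = 191 - 1.12·64.1.
So N1* = 119/0.696 = 171, and then N2* = 64.1 - 0.271·171 = 17.7.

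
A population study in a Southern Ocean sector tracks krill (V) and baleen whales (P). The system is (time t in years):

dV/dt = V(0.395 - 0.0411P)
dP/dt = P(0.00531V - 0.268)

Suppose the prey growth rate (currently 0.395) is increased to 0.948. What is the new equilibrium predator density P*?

At the interior fixed point, setting dV/dt = 0 with V > 0 fixes P* = (prey growth rate)/(VP coefficient) — independent of the other coefficients.
With the change, P* = 0.948/0.0411 = 23.1; it rises from 9.61.

P* ≈ 23.1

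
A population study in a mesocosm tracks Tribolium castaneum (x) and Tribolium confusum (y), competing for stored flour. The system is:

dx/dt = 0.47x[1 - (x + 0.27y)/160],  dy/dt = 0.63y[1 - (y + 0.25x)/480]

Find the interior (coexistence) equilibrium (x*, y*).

x* ≈ 32.6, y* ≈ 472

Setting both brackets to zero gives the nullclines x + 0.27y = 160 and 0.25x + y = 480.
Substituting y = 480 - 0.25x into the first: x(1 - 0.27·0.25) = 160 - 0.27·480.
So x* = 30.4/0.932 = 32.6, and then y* = 480 - 0.25·32.6 = 472.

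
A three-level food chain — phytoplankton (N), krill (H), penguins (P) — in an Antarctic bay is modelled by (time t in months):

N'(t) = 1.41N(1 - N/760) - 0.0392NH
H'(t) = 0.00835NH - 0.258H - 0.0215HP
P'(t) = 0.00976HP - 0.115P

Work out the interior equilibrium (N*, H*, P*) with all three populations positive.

From dP/dt = 0: 0.00976H* = 0.115, so H* = 11.8.
From dN/dt = 0: 1.41(1 - N*/760) = 0.0392·11.8, giving N* = 760·(1 - 0.328) = 511.
From dH/dt = 0: 0.00835·511 - 0.258 = 0.0215P*, so P* = 4.01/0.0215 = 186.

N* ≈ 511, H* ≈ 11.8, P* ≈ 186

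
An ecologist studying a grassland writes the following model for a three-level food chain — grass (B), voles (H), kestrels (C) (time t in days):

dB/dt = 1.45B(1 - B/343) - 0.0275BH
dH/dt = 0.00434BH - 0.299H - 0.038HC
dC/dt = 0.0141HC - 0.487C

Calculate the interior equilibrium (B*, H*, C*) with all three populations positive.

B* ≈ 118, H* ≈ 34.5, C* ≈ 5.64

From dC/dt = 0: 0.0141H* = 0.487, so H* = 34.5.
From dB/dt = 0: 1.45(1 - B*/343) = 0.0275·34.5, giving B* = 343·(1 - 0.655) = 118.
From dH/dt = 0: 0.00434·118 - 0.299 = 0.038C*, so C* = 0.214/0.038 = 5.64.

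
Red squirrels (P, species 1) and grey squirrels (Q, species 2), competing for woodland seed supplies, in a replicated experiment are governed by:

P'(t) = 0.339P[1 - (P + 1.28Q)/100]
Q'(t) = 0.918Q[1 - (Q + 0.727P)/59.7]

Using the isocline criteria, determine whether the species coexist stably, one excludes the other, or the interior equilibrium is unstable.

Compare the nullcline intercepts: K1/α12 = 100/1.28 = 78.1 > K2 = 59.7; K2/α21 = 59.7/0.727 = 82.1 < K1 = 100.
Since the inequalities point opposite ways, species 1 can invade but species 2 cannot.

species 1 excludes species 2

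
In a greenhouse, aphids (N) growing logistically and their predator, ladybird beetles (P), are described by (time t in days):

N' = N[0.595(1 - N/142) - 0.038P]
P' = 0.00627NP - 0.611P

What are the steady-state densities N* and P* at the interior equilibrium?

N* ≈ 97.4, P* ≈ 4.91

From dP/dt = 0 with P > 0: 0.00627N* = 0.611, so N* = 97.4.
Substitute into dN/dt = 0: 0.595(1 - 97.4/142) = 0.038P*.
The bracket is 0.314, giving P* = 0.187/0.038 = 4.91.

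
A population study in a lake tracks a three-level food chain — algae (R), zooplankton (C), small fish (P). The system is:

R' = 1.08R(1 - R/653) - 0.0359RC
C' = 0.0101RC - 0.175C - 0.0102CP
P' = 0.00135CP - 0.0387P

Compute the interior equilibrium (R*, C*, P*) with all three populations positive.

R* ≈ 30.8, C* ≈ 28.7, P* ≈ 13.3

From dP/dt = 0: 0.00135C* = 0.0387, so C* = 28.7.
From dR/dt = 0: 1.08(1 - R*/653) = 0.0359·28.7, giving R* = 653·(1 - 0.953) = 30.8.
From dC/dt = 0: 0.0101·30.8 - 0.175 = 0.0102P*, so P* = 0.136/0.0102 = 13.3.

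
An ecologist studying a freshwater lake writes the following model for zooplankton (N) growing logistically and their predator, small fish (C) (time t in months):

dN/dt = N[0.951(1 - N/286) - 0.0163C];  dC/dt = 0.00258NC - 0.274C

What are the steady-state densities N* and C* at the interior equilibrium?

From dC/dt = 0 with C > 0: 0.00258N* = 0.274, so N* = 106.
Substitute into dN/dt = 0: 0.951(1 - 106/286) = 0.0163C*.
The bracket is 0.629, giving C* = 0.598/0.0163 = 36.7.

N* ≈ 106, C* ≈ 36.7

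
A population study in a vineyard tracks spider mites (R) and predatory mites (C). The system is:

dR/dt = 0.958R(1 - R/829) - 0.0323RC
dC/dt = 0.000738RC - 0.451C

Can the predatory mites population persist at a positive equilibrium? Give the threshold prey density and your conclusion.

The predator equation gives dC/dt > 0 only when R > 0.451/0.000738 = 611.
Without the predator, R → K = 829. Since 829 > 611, the predator can invade and persist.

Threshold R = 611; K > 611, so yes, the predator persists.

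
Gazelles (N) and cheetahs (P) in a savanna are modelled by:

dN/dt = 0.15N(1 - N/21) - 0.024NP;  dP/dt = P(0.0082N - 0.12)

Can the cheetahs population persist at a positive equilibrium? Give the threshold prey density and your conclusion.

The predator equation gives dP/dt > 0 only when N > 0.12/0.0082 = 14.6.
Without the predator, N → K = 21. Since 21 > 14.6, the predator can invade and persist.

Threshold N = 14.6; K > 14.6, so yes, the predator persists.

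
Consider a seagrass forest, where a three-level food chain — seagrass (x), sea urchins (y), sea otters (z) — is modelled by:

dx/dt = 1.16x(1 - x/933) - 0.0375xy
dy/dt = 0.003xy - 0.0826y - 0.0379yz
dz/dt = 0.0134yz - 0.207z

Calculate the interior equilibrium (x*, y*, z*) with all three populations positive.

x* ≈ 467, y* ≈ 15.4, z* ≈ 34.8

From dz/dt = 0: 0.0134y* = 0.207, so y* = 15.4.
From dx/dt = 0: 1.16(1 - x*/933) = 0.0375·15.4, giving x* = 933·(1 - 0.499) = 467.
From dy/dt = 0: 0.003·467 - 0.0826 = 0.0379z*, so z* = 1.32/0.0379 = 34.8.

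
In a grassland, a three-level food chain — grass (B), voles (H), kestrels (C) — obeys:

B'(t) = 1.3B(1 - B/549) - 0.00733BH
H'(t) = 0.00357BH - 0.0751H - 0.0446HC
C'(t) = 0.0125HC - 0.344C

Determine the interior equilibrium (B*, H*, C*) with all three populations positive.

From dC/dt = 0: 0.0125H* = 0.344, so H* = 27.5.
From dB/dt = 0: 1.3(1 - B*/549) = 0.00733·27.5, giving B* = 549·(1 - 0.155) = 464.
From dH/dt = 0: 0.00357·464 - 0.0751 = 0.0446C*, so C* = 1.58/0.0446 = 35.4.

B* ≈ 464, H* ≈ 27.5, C* ≈ 35.4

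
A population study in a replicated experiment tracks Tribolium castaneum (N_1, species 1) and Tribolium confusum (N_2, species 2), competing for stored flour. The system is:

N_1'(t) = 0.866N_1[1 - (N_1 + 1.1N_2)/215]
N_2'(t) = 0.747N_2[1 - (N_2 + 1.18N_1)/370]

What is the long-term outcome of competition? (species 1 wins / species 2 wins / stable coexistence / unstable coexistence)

Compare the nullcline intercepts: K1/α12 = 215/1.1 = 195 < K2 = 370; K2/α21 = 370/1.18 = 314 > K1 = 215.
Since the inequalities point opposite ways, species 2 can invade but species 1 cannot.

species 2 excludes species 1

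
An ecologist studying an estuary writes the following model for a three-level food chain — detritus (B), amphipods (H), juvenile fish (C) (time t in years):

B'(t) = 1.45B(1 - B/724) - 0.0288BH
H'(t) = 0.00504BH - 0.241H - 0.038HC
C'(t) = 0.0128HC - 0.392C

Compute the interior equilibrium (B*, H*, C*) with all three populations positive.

From dC/dt = 0: 0.0128H* = 0.392, so H* = 30.6.
From dB/dt = 0: 1.45(1 - B*/724) = 0.0288·30.6, giving B* = 724·(1 - 0.608) = 284.
From dH/dt = 0: 0.00504·284 - 0.241 = 0.038C*, so C* = 1.19/0.038 = 31.3.

B* ≈ 284, H* ≈ 30.6, C* ≈ 31.3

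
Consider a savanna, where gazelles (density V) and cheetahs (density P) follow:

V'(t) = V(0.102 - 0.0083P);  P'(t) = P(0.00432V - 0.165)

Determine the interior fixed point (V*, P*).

Set dP/dt = 0 with P > 0: 0.00432V - 0.165 = 0, so V* = 0.165/0.00432 = 38.2.
Set dV/dt = 0 with V > 0: 0.102 - 0.0083P = 0, so P* = 0.102/0.0083 = 12.3.

V* ≈ 38.2, P* ≈ 12.3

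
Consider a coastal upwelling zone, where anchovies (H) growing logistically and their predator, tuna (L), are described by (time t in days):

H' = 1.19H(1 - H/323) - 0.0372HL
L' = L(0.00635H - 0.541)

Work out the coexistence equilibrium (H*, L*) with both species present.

H* ≈ 85.2, L* ≈ 23.6

From dL/dt = 0 with L > 0: 0.00635H* = 0.541, so H* = 85.2.
Substitute into dH/dt = 0: 1.19(1 - 85.2/323) = 0.0372L*.
The bracket is 0.736, giving L* = 0.876/0.0372 = 23.6.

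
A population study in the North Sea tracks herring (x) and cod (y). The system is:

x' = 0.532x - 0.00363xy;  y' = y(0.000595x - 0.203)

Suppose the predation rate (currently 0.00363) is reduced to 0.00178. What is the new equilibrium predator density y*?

At the interior fixed point, setting dx/dt = 0 with x > 0 fixes y* = (prey growth rate)/(xy coefficient) — independent of the other coefficients.
With the change, y* = 0.532/0.00178 = 299; it rises from 147.

y* ≈ 299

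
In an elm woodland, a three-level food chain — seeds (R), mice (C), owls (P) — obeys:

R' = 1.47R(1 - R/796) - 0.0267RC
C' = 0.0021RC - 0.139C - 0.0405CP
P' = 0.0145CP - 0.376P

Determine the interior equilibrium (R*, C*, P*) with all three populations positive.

R* ≈ 421, C* ≈ 25.9, P* ≈ 18.4

From dP/dt = 0: 0.0145C* = 0.376, so C* = 25.9.
From dR/dt = 0: 1.47(1 - R*/796) = 0.0267·25.9, giving R* = 796·(1 - 0.471) = 421.
From dC/dt = 0: 0.0021·421 - 0.139 = 0.0405P*, so P* = 0.745/0.0405 = 18.4.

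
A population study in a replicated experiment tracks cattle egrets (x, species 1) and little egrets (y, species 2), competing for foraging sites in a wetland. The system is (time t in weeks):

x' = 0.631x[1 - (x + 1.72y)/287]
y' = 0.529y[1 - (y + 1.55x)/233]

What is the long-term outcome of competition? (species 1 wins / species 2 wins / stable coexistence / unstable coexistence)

unstable coexistence (outcome depends on initial conditions)

Compare the nullcline intercepts: K1/α12 = 287/1.72 = 167 < K2 = 233; K2/α21 = 233/1.55 = 150 < K1 = 287.
Since both are reversed, neither can invade when rare; the interior point is a saddle.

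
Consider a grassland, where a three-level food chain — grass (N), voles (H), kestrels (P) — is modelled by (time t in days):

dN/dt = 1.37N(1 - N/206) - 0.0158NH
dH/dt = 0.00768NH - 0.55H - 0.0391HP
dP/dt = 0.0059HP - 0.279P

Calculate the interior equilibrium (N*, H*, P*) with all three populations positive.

From dP/dt = 0: 0.0059H* = 0.279, so H* = 47.3.
From dN/dt = 0: 1.37(1 - N*/206) = 0.0158·47.3, giving N* = 206·(1 - 0.545) = 93.7.
From dH/dt = 0: 0.00768·93.7 - 0.55 = 0.0391P*, so P* = 0.169/0.0391 = 4.33.

N* ≈ 93.7, H* ≈ 47.3, P* ≈ 4.33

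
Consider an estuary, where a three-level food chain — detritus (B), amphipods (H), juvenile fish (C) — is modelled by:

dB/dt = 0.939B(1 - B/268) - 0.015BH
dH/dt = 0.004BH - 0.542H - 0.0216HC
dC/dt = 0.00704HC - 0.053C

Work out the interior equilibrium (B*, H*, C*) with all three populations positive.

From dC/dt = 0: 0.00704H* = 0.053, so H* = 7.53.
From dB/dt = 0: 0.939(1 - B*/268) = 0.015·7.53, giving B* = 268·(1 - 0.12) = 236.
From dH/dt = 0: 0.004·236 - 0.542 = 0.0216C*, so C* = 0.401/0.0216 = 18.6.

B* ≈ 236, H* ≈ 7.53, C* ≈ 18.6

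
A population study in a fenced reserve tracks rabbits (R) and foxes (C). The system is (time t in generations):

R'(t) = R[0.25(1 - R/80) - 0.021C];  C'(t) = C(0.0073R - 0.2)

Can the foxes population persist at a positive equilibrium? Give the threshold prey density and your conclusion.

The predator equation gives dC/dt > 0 only when R > 0.2/0.0073 = 27.4.
Without the predator, R → K = 80. Since 80 > 27.4, the predator can invade and persist.

Threshold R = 27.4; K > 27.4, so yes, the predator persists.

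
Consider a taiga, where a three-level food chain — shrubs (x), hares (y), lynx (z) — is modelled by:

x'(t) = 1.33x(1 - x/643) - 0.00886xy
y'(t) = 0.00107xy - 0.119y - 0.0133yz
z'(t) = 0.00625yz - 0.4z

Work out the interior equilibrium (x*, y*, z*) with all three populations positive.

x* ≈ 369, y* ≈ 64, z* ≈ 20.7

From dz/dt = 0: 0.00625y* = 0.4, so y* = 64.
From dx/dt = 0: 1.33(1 - x*/643) = 0.00886·64, giving x* = 643·(1 - 0.426) = 369.
From dy/dt = 0: 0.00107·369 - 0.119 = 0.0133z*, so z* = 0.276/0.0133 = 20.7.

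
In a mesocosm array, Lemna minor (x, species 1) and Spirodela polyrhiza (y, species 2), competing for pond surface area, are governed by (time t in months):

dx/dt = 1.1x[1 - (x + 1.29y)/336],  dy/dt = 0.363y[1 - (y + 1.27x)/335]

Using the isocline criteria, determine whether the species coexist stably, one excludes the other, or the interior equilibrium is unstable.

unstable coexistence (outcome depends on initial conditions)

Compare the nullcline intercepts: K1/α12 = 336/1.29 = 260 < K2 = 335; K2/α21 = 335/1.27 = 264 < K1 = 336.
Since both are reversed, neither can invade when rare; the interior point is a saddle.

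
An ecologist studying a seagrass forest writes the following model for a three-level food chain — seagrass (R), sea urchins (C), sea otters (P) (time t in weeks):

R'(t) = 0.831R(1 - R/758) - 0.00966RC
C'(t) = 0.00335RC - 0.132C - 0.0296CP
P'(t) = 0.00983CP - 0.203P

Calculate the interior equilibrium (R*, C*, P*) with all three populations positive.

From dP/dt = 0: 0.00983C* = 0.203, so C* = 20.7.
From dR/dt = 0: 0.831(1 - R*/758) = 0.00966·20.7, giving R* = 758·(1 - 0.24) = 576.
From dC/dt = 0: 0.00335·576 - 0.132 = 0.0296P*, so P* = 1.8/0.0296 = 60.7.

R* ≈ 576, C* ≈ 20.7, P* ≈ 60.7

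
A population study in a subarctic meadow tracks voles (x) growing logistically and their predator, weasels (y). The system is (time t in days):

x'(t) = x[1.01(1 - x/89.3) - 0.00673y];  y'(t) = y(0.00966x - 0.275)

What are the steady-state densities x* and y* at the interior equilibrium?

x* ≈ 28.5, y* ≈ 102

From dy/dt = 0 with y > 0: 0.00966x* = 0.275, so x* = 28.5.
Substitute into dx/dt = 0: 1.01(1 - 28.5/89.3) = 0.00673y*.
The bracket is 0.681, giving y* = 0.688/0.00673 = 102.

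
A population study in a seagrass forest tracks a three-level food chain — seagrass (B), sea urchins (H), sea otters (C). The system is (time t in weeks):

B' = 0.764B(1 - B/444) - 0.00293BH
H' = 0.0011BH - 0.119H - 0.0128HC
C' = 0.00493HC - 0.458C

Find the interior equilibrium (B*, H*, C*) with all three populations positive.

B* ≈ 286, H* ≈ 92.9, C* ≈ 15.3

From dC/dt = 0: 0.00493H* = 0.458, so H* = 92.9.
From dB/dt = 0: 0.764(1 - B*/444) = 0.00293·92.9, giving B* = 444·(1 - 0.356) = 286.
From dH/dt = 0: 0.0011·286 - 0.119 = 0.0128C*, so C* = 0.195/0.0128 = 15.3.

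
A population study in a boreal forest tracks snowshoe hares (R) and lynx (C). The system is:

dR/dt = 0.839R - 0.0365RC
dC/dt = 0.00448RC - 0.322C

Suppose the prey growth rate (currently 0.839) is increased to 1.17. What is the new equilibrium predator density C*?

At the interior fixed point, setting dR/dt = 0 with R > 0 fixes C* = (prey growth rate)/(RC coefficient) — independent of the other coefficients.
With the change, C* = 1.17/0.0365 = 32.1; it rises from 23.

C* ≈ 32.1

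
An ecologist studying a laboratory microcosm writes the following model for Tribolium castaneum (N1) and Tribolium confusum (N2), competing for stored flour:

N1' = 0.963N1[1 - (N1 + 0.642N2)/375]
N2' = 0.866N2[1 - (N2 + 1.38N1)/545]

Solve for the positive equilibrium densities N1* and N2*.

N1* ≈ 220, N2* ≈ 241

Setting both brackets to zero gives the nullclines N1 + 0.642N2 = 375 and 1.38N1 + N2 = 545.
Substituting N2 = 545 - 1.38N1 into the first: N1(1 - 0.642·1.38) = 375 - 0.642·545.
So N1* = 25.1/0.114 = 220, and then N2* = 545 - 1.38·220 = 241.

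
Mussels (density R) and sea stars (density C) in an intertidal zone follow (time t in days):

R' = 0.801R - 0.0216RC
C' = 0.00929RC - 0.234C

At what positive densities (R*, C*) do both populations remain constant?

R* ≈ 25.2, C* ≈ 37.1

Set dC/dt = 0 with C > 0: 0.00929R - 0.234 = 0, so R* = 0.234/0.00929 = 25.2.
Set dR/dt = 0 with R > 0: 0.801 - 0.0216C = 0, so C* = 0.801/0.0216 = 37.1.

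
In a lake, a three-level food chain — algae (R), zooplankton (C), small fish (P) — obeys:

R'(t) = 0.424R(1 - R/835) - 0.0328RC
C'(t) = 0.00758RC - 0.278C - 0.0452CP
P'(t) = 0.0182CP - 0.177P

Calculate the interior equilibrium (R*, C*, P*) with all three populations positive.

From dP/dt = 0: 0.0182C* = 0.177, so C* = 9.73.
From dR/dt = 0: 0.424(1 - R*/835) = 0.0328·9.73, giving R* = 835·(1 - 0.752) = 207.
From dC/dt = 0: 0.00758·207 - 0.278 = 0.0452P*, so P* = 1.29/0.0452 = 28.5.

R* ≈ 207, C* ≈ 9.73, P* ≈ 28.5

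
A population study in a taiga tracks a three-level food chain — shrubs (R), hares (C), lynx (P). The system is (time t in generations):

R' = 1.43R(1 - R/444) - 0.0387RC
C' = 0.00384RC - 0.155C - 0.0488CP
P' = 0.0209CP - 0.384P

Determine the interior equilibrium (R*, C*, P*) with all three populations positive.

R* ≈ 223, C* ≈ 18.4, P* ≈ 14.4

From dP/dt = 0: 0.0209C* = 0.384, so C* = 18.4.
From dR/dt = 0: 1.43(1 - R*/444) = 0.0387·18.4, giving R* = 444·(1 - 0.497) = 223.
From dC/dt = 0: 0.00384·223 - 0.155 = 0.0488P*, so P* = 0.702/0.0488 = 14.4.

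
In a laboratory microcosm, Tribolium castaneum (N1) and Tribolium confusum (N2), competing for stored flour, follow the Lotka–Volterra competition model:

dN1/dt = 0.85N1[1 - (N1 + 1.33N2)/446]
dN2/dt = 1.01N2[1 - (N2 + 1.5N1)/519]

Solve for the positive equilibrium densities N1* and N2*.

N1* ≈ 245, N2* ≈ 151

Setting both brackets to zero gives the nullclines N1 + 1.33N2 = 446 and 1.5N1 + N2 = 519.
Substituting N2 = 519 - 1.5N1 into the first: N1(1 - 1.33·1.5) = 446 - 1.33·519.
So N1* = -244/-0.995 = 245, and then N2* = 519 - 1.5·245 = 151.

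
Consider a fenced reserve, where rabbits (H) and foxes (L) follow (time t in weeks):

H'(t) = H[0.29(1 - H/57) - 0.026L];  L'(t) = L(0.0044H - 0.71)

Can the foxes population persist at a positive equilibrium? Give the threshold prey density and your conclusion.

Threshold H = 161; K < 161, so no, the predator goes extinct.

The predator equation gives dL/dt > 0 only when H > 0.71/0.0044 = 161.
Without the predator, H → K = 57. Since 57 < 161, the predator cannot invade.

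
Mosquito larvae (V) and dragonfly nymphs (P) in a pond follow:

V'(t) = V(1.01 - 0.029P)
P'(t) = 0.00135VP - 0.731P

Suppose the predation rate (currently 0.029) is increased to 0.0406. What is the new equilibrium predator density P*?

At the interior fixed point, setting dV/dt = 0 with V > 0 fixes P* = (prey growth rate)/(VP coefficient) — independent of the other coefficients.
With the change, P* = 1.01/0.0406 = 24.9; it falls from 34.8.

P* ≈ 24.9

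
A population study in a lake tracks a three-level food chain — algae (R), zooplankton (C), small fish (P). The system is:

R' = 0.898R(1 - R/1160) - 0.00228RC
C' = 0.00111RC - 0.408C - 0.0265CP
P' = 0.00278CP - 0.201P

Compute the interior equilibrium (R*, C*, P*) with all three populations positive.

R* ≈ 947, C* ≈ 72.3, P* ≈ 24.3

From dP/dt = 0: 0.00278C* = 0.201, so C* = 72.3.
From dR/dt = 0: 0.898(1 - R*/1160) = 0.00228·72.3, giving R* = 1160·(1 - 0.184) = 947.
From dC/dt = 0: 0.00111·947 - 0.408 = 0.0265P*, so P* = 0.643/0.0265 = 24.3.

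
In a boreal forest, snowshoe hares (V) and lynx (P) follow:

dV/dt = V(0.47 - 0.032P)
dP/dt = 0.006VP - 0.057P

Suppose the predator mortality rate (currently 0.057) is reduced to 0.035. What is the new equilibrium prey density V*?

At the interior fixed point, setting dP/dt = 0 with P > 0 fixes V* = (predator death rate)/(VP coefficient) — independent of the other coefficients.
With the change, V* = 0.035/0.006 = 5.83; it falls from 9.5.

V* ≈ 5.83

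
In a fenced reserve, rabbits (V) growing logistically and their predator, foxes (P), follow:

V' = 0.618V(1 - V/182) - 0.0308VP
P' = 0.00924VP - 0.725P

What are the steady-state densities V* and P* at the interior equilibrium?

V* ≈ 78.5, P* ≈ 11.4

From dP/dt = 0 with P > 0: 0.00924V* = 0.725, so V* = 78.5.
Substitute into dV/dt = 0: 0.618(1 - 78.5/182) = 0.0308P*.
The bracket is 0.569, giving P* = 0.352/0.0308 = 11.4.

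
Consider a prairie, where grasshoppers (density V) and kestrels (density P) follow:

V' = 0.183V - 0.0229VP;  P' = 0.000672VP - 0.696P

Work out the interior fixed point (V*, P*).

V* ≈ 1040, P* ≈ 7.99

Set dP/dt = 0 with P > 0: 0.000672V - 0.696 = 0, so V* = 0.696/0.000672 = 1040.
Set dV/dt = 0 with V > 0: 0.183 - 0.0229P = 0, so P* = 0.183/0.0229 = 7.99.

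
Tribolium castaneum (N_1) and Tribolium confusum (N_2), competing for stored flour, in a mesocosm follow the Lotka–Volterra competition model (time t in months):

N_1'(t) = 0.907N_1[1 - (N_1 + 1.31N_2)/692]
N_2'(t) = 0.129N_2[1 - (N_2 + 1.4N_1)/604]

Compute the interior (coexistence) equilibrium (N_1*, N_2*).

N_1* ≈ 119, N_2* ≈ 437

Setting both brackets to zero gives the nullclines N_1 + 1.31N_2 = 692 and 1.4N_1 + N_2 = 604.
Substituting N_2 = 604 - 1.4N_1 into the first: N_1(1 - 1.31·1.4) = 692 - 1.31·604.
So N_1* = -99.2/-0.834 = 119, and then N_2* = 604 - 1.4·119 = 437.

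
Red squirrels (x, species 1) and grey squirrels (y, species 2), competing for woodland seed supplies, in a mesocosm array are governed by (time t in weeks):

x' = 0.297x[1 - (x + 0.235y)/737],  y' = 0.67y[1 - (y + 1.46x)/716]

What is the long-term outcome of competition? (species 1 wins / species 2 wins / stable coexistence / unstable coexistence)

species 1 excludes species 2

Compare the nullcline intercepts: K1/α12 = 737/0.235 = 3140 > K2 = 716; K2/α21 = 716/1.46 = 490 < K1 = 737.
Since the inequalities point opposite ways, species 1 can invade but species 2 cannot.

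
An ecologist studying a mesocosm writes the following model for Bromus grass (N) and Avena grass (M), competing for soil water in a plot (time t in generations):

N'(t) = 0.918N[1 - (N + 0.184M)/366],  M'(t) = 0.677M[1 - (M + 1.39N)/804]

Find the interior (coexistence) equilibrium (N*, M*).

Setting both brackets to zero gives the nullclines N + 0.184M = 366 and 1.39N + M = 804.
Substituting M = 804 - 1.39N into the first: N(1 - 0.184·1.39) = 366 - 0.184·804.
So N* = 218/0.744 = 293, and then M* = 804 - 1.39·293 = 397.

N* ≈ 293, M* ≈ 397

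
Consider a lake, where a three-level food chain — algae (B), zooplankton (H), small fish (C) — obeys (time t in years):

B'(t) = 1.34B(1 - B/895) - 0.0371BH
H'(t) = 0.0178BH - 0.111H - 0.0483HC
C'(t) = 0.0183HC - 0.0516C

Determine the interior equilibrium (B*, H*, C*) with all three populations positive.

B* ≈ 825, H* ≈ 2.82, C* ≈ 302

From dC/dt = 0: 0.0183H* = 0.0516, so H* = 2.82.
From dB/dt = 0: 1.34(1 - B*/895) = 0.0371·2.82, giving B* = 895·(1 - 0.0781) = 825.
From dH/dt = 0: 0.0178·825 - 0.111 = 0.0483C*, so C* = 14.6/0.0483 = 302.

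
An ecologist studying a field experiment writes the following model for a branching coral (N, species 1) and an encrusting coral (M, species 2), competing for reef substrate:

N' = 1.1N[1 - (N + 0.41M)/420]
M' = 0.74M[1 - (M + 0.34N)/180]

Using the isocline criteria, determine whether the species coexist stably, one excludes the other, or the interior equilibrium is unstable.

stable coexistence

Compare the nullcline intercepts: K1/α12 = 420/0.41 = 1020 > K2 = 180; K2/α21 = 180/0.34 = 529 > K1 = 420.
Since both inequalities hold, each species can invade when rare, so the interior equilibrium is stable.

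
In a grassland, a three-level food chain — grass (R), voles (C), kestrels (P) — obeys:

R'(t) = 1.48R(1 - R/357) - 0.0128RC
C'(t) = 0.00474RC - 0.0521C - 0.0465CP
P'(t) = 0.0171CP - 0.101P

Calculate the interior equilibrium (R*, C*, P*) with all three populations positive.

R* ≈ 339, C* ≈ 5.91, P* ≈ 33.4

From dP/dt = 0: 0.0171C* = 0.101, so C* = 5.91.
From dR/dt = 0: 1.48(1 - R*/357) = 0.0128·5.91, giving R* = 357·(1 - 0.0511) = 339.
From dC/dt = 0: 0.00474·339 - 0.0521 = 0.0465P*, so P* = 1.55/0.0465 = 33.4.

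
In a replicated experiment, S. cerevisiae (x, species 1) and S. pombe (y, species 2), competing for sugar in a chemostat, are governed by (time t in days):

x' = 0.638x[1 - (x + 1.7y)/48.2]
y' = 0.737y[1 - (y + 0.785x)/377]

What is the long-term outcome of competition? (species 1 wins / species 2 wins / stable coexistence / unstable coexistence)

species 2 excludes species 1

Compare the nullcline intercepts: K1/α12 = 48.2/1.7 = 28.4 < K2 = 377; K2/α21 = 377/0.785 = 480 > K1 = 48.2.
Since the inequalities point opposite ways, species 2 can invade but species 1 cannot.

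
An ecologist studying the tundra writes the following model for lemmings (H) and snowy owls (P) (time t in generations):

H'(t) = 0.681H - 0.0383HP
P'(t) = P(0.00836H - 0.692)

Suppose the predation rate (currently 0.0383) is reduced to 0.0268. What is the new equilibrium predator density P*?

P* ≈ 25.4

At the interior fixed point, setting dH/dt = 0 with H > 0 fixes P* = (prey growth rate)/(HP coefficient) — independent of the other coefficients.
With the change, P* = 0.681/0.0268 = 25.4; it rises from 17.8.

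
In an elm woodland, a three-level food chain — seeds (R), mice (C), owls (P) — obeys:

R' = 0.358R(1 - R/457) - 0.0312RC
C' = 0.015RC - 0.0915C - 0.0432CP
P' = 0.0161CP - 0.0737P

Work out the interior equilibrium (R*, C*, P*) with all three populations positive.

From dP/dt = 0: 0.0161C* = 0.0737, so C* = 4.58.
From dR/dt = 0: 0.358(1 - R*/457) = 0.0312·4.58, giving R* = 457·(1 - 0.399) = 275.
From dC/dt = 0: 0.015·275 - 0.0915 = 0.0432P*, so P* = 4.03/0.0432 = 93.3.

R* ≈ 275, C* ≈ 4.58, P* ≈ 93.3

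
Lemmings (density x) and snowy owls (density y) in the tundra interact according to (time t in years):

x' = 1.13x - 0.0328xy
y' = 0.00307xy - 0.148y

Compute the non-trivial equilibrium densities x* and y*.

x* ≈ 48.2, y* ≈ 34.5

Set dy/dt = 0 with y > 0: 0.00307x - 0.148 = 0, so x* = 0.148/0.00307 = 48.2.
Set dx/dt = 0 with x > 0: 1.13 - 0.0328y = 0, so y* = 1.13/0.0328 = 34.5.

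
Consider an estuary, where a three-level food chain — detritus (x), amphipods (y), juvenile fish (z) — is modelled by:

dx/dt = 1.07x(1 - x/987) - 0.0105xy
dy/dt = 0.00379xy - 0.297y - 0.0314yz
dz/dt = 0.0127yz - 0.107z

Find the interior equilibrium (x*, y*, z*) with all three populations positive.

From dz/dt = 0: 0.0127y* = 0.107, so y* = 8.43.
From dx/dt = 0: 1.07(1 - x*/987) = 0.0105·8.43, giving x* = 987·(1 - 0.0827) = 905.
From dy/dt = 0: 0.00379·905 - 0.297 = 0.0314z*, so z* = 3.13/0.0314 = 99.8.

x* ≈ 905, y* ≈ 8.43, z* ≈ 99.8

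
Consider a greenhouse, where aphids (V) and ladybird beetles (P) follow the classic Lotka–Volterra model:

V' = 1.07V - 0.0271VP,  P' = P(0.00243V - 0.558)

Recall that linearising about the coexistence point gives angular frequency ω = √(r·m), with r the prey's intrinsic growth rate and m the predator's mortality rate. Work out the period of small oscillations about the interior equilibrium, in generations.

Here r = 1.07 and m = 0.558, so r·m = 0.597.
ω = √0.597 = 0.773 per generation, hence T = 2π/ω ≈ 8.13 generations.

T ≈ 8.13 generations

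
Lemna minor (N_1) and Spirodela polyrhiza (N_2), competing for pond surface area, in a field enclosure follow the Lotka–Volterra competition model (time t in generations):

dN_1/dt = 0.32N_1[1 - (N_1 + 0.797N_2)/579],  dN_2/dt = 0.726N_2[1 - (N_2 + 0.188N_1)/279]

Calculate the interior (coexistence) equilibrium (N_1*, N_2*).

N_1* ≈ 419, N_2* ≈ 200

Setting both brackets to zero gives the nullclines N_1 + 0.797N_2 = 579 and 0.188N_1 + N_2 = 279.
Substituting N_2 = 279 - 0.188N_1 into the first: N_1(1 - 0.797·0.188) = 579 - 0.797·279.
So N_1* = 357/0.85 = 419, and then N_2* = 279 - 0.188·419 = 200.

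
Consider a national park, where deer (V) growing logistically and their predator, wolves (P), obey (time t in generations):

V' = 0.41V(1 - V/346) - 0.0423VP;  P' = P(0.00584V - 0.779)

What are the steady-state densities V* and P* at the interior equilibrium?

V* ≈ 133, P* ≈ 5.96

From dP/dt = 0 with P > 0: 0.00584V* = 0.779, so V* = 133.
Substitute into dV/dt = 0: 0.41(1 - 133/346) = 0.0423P*.
The bracket is 0.614, giving P* = 0.252/0.0423 = 5.96.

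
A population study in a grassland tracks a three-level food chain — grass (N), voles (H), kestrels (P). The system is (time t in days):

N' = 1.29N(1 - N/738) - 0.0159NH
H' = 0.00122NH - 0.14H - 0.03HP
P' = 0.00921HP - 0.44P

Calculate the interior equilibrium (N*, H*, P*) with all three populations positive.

N* ≈ 303, H* ≈ 47.8, P* ≈ 7.67

From dP/dt = 0: 0.00921H* = 0.44, so H* = 47.8.
From dN/dt = 0: 1.29(1 - N*/738) = 0.0159·47.8, giving N* = 738·(1 - 0.589) = 303.
From dH/dt = 0: 0.00122·303 - 0.14 = 0.03P*, so P* = 0.23/0.03 = 7.67.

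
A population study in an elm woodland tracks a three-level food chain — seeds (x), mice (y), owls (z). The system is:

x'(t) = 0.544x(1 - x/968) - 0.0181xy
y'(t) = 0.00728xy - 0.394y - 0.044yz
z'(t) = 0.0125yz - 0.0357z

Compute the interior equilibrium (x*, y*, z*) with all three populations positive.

From dz/dt = 0: 0.0125y* = 0.0357, so y* = 2.86.
From dx/dt = 0: 0.544(1 - x*/968) = 0.0181·2.86, giving x* = 968·(1 - 0.095) = 876.
From dy/dt = 0: 0.00728·876 - 0.394 = 0.044z*, so z* = 5.98/0.044 = 136.

x* ≈ 876, y* ≈ 2.86, z* ≈ 136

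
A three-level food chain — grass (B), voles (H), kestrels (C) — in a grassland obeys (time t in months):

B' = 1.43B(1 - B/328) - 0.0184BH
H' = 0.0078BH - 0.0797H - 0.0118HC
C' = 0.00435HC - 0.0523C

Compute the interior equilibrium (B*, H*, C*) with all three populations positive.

From dC/dt = 0: 0.00435H* = 0.0523, so H* = 12.
From dB/dt = 0: 1.43(1 - B*/328) = 0.0184·12, giving B* = 328·(1 - 0.155) = 277.
From dH/dt = 0: 0.0078·277 - 0.0797 = 0.0118C*, so C* = 2.08/0.0118 = 177.

B* ≈ 277, H* ≈ 12, C* ≈ 177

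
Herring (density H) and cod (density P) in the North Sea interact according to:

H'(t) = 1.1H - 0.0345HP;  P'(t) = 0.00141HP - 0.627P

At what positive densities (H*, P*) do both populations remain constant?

Set dP/dt = 0 with P > 0: 0.00141H - 0.627 = 0, so H* = 0.627/0.00141 = 445.
Set dH/dt = 0 with H > 0: 1.1 - 0.0345P = 0, so P* = 1.1/0.0345 = 31.9.

H* ≈ 445, P* ≈ 31.9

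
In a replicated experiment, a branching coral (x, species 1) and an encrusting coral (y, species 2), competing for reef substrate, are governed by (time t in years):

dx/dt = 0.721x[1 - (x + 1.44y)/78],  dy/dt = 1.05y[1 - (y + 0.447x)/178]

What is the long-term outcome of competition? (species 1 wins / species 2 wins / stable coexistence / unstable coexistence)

species 2 excludes species 1

Compare the nullcline intercepts: K1/α12 = 78/1.44 = 54.2 < K2 = 178; K2/α21 = 178/0.447 = 398 > K1 = 78.
Since the inequalities point opposite ways, species 2 can invade but species 1 cannot.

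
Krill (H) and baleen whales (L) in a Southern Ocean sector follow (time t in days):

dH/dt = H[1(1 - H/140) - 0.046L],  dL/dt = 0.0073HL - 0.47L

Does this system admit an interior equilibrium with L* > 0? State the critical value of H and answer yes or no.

Threshold H = 64.4; K > 64.4, so yes, the predator persists.

The predator equation gives dL/dt > 0 only when H > 0.47/0.0073 = 64.4.
Without the predator, H → K = 140. Since 140 > 64.4, the predator can invade and persist.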